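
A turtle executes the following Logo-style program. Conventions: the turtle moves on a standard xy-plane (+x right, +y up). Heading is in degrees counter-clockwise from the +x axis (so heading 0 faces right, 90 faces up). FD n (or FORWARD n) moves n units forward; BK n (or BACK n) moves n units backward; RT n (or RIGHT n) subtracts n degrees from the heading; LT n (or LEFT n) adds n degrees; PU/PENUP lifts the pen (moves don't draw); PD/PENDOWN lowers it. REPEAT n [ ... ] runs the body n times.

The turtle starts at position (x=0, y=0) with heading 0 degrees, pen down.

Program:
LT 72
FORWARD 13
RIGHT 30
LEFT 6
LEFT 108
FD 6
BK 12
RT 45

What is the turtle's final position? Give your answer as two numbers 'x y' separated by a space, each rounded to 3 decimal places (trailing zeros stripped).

Answer: 9.498 9.923

Derivation:
Executing turtle program step by step:
Start: pos=(0,0), heading=0, pen down
LT 72: heading 0 -> 72
FD 13: (0,0) -> (4.017,12.364) [heading=72, draw]
RT 30: heading 72 -> 42
LT 6: heading 42 -> 48
LT 108: heading 48 -> 156
FD 6: (4.017,12.364) -> (-1.464,14.804) [heading=156, draw]
BK 12: (-1.464,14.804) -> (9.498,9.923) [heading=156, draw]
RT 45: heading 156 -> 111
Final: pos=(9.498,9.923), heading=111, 3 segment(s) drawn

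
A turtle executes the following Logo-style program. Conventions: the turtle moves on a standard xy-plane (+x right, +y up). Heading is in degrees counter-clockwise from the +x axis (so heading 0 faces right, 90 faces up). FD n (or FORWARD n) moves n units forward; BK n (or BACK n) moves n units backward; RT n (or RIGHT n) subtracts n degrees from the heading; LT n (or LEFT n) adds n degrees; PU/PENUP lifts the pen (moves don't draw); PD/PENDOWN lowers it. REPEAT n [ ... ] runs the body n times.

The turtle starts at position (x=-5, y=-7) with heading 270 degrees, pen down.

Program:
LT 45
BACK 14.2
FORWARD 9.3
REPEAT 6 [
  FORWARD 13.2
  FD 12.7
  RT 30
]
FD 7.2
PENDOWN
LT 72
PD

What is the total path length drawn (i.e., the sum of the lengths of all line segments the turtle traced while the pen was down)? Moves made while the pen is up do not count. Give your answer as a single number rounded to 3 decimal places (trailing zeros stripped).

Answer: 186.1

Derivation:
Executing turtle program step by step:
Start: pos=(-5,-7), heading=270, pen down
LT 45: heading 270 -> 315
BK 14.2: (-5,-7) -> (-15.041,3.041) [heading=315, draw]
FD 9.3: (-15.041,3.041) -> (-8.465,-3.535) [heading=315, draw]
REPEAT 6 [
  -- iteration 1/6 --
  FD 13.2: (-8.465,-3.535) -> (0.869,-12.869) [heading=315, draw]
  FD 12.7: (0.869,-12.869) -> (9.849,-21.849) [heading=315, draw]
  RT 30: heading 315 -> 285
  -- iteration 2/6 --
  FD 13.2: (9.849,-21.849) -> (13.266,-34.599) [heading=285, draw]
  FD 12.7: (13.266,-34.599) -> (16.553,-46.867) [heading=285, draw]
  RT 30: heading 285 -> 255
  -- iteration 3/6 --
  FD 13.2: (16.553,-46.867) -> (13.136,-59.617) [heading=255, draw]
  FD 12.7: (13.136,-59.617) -> (9.849,-71.884) [heading=255, draw]
  RT 30: heading 255 -> 225
  -- iteration 4/6 --
  FD 13.2: (9.849,-71.884) -> (0.515,-81.218) [heading=225, draw]
  FD 12.7: (0.515,-81.218) -> (-8.465,-90.198) [heading=225, draw]
  RT 30: heading 225 -> 195
  -- iteration 5/6 --
  FD 13.2: (-8.465,-90.198) -> (-21.215,-93.615) [heading=195, draw]
  FD 12.7: (-21.215,-93.615) -> (-33.482,-96.902) [heading=195, draw]
  RT 30: heading 195 -> 165
  -- iteration 6/6 --
  FD 13.2: (-33.482,-96.902) -> (-46.233,-93.485) [heading=165, draw]
  FD 12.7: (-46.233,-93.485) -> (-58.5,-90.198) [heading=165, draw]
  RT 30: heading 165 -> 135
]
FD 7.2: (-58.5,-90.198) -> (-63.591,-85.107) [heading=135, draw]
PD: pen down
LT 72: heading 135 -> 207
PD: pen down
Final: pos=(-63.591,-85.107), heading=207, 15 segment(s) drawn

Segment lengths:
  seg 1: (-5,-7) -> (-15.041,3.041), length = 14.2
  seg 2: (-15.041,3.041) -> (-8.465,-3.535), length = 9.3
  seg 3: (-8.465,-3.535) -> (0.869,-12.869), length = 13.2
  seg 4: (0.869,-12.869) -> (9.849,-21.849), length = 12.7
  seg 5: (9.849,-21.849) -> (13.266,-34.599), length = 13.2
  seg 6: (13.266,-34.599) -> (16.553,-46.867), length = 12.7
  seg 7: (16.553,-46.867) -> (13.136,-59.617), length = 13.2
  seg 8: (13.136,-59.617) -> (9.849,-71.884), length = 12.7
  seg 9: (9.849,-71.884) -> (0.515,-81.218), length = 13.2
  seg 10: (0.515,-81.218) -> (-8.465,-90.198), length = 12.7
  seg 11: (-8.465,-90.198) -> (-21.215,-93.615), length = 13.2
  seg 12: (-21.215,-93.615) -> (-33.482,-96.902), length = 12.7
  seg 13: (-33.482,-96.902) -> (-46.233,-93.485), length = 13.2
  seg 14: (-46.233,-93.485) -> (-58.5,-90.198), length = 12.7
  seg 15: (-58.5,-90.198) -> (-63.591,-85.107), length = 7.2
Total = 186.1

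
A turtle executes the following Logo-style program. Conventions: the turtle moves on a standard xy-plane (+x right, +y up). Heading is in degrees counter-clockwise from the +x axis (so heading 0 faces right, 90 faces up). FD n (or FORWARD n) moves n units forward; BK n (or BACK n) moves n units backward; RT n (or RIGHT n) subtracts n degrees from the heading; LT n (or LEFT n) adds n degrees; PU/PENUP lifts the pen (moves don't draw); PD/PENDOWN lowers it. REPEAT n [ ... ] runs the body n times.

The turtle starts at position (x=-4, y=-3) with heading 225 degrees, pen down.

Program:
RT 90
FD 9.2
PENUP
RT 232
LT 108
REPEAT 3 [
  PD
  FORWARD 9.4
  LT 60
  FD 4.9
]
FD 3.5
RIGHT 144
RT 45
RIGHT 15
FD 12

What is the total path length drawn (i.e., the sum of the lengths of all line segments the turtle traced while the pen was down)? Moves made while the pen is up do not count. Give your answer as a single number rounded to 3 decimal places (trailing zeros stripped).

Executing turtle program step by step:
Start: pos=(-4,-3), heading=225, pen down
RT 90: heading 225 -> 135
FD 9.2: (-4,-3) -> (-10.505,3.505) [heading=135, draw]
PU: pen up
RT 232: heading 135 -> 263
LT 108: heading 263 -> 11
REPEAT 3 [
  -- iteration 1/3 --
  PD: pen down
  FD 9.4: (-10.505,3.505) -> (-1.278,5.299) [heading=11, draw]
  LT 60: heading 11 -> 71
  FD 4.9: (-1.278,5.299) -> (0.317,9.932) [heading=71, draw]
  -- iteration 2/3 --
  PD: pen down
  FD 9.4: (0.317,9.932) -> (3.378,18.82) [heading=71, draw]
  LT 60: heading 71 -> 131
  FD 4.9: (3.378,18.82) -> (0.163,22.518) [heading=131, draw]
  -- iteration 3/3 --
  PD: pen down
  FD 9.4: (0.163,22.518) -> (-6.004,29.612) [heading=131, draw]
  LT 60: heading 131 -> 191
  FD 4.9: (-6.004,29.612) -> (-10.814,28.677) [heading=191, draw]
]
FD 3.5: (-10.814,28.677) -> (-14.25,28.009) [heading=191, draw]
RT 144: heading 191 -> 47
RT 45: heading 47 -> 2
RT 15: heading 2 -> 347
FD 12: (-14.25,28.009) -> (-2.557,25.31) [heading=347, draw]
Final: pos=(-2.557,25.31), heading=347, 9 segment(s) drawn

Segment lengths:
  seg 1: (-4,-3) -> (-10.505,3.505), length = 9.2
  seg 2: (-10.505,3.505) -> (-1.278,5.299), length = 9.4
  seg 3: (-1.278,5.299) -> (0.317,9.932), length = 4.9
  seg 4: (0.317,9.932) -> (3.378,18.82), length = 9.4
  seg 5: (3.378,18.82) -> (0.163,22.518), length = 4.9
  seg 6: (0.163,22.518) -> (-6.004,29.612), length = 9.4
  seg 7: (-6.004,29.612) -> (-10.814,28.677), length = 4.9
  seg 8: (-10.814,28.677) -> (-14.25,28.009), length = 3.5
  seg 9: (-14.25,28.009) -> (-2.557,25.31), length = 12
Total = 67.6

Answer: 67.6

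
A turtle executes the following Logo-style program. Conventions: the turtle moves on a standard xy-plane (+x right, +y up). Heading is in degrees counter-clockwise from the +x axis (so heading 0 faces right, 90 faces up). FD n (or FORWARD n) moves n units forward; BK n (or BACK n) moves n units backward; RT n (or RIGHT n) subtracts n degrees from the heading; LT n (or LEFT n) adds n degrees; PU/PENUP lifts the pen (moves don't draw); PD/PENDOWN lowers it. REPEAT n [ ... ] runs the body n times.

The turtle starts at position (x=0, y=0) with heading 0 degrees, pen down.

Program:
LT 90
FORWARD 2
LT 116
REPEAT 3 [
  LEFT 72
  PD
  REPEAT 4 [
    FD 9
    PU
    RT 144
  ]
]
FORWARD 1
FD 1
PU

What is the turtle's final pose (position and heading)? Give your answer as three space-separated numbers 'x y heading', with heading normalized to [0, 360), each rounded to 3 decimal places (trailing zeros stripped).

Answer: -0.615 -2.069 134

Derivation:
Executing turtle program step by step:
Start: pos=(0,0), heading=0, pen down
LT 90: heading 0 -> 90
FD 2: (0,0) -> (0,2) [heading=90, draw]
LT 116: heading 90 -> 206
REPEAT 3 [
  -- iteration 1/3 --
  LT 72: heading 206 -> 278
  PD: pen down
  REPEAT 4 [
    -- iteration 1/4 --
    FD 9: (0,2) -> (1.253,-6.912) [heading=278, draw]
    PU: pen up
    RT 144: heading 278 -> 134
    -- iteration 2/4 --
    FD 9: (1.253,-6.912) -> (-4.999,-0.438) [heading=134, move]
    PU: pen up
    RT 144: heading 134 -> 350
    -- iteration 3/4 --
    FD 9: (-4.999,-0.438) -> (3.864,-2.001) [heading=350, move]
    PU: pen up
    RT 144: heading 350 -> 206
    -- iteration 4/4 --
    FD 9: (3.864,-2.001) -> (-4.225,-5.947) [heading=206, move]
    PU: pen up
    RT 144: heading 206 -> 62
  ]
  -- iteration 2/3 --
  LT 72: heading 62 -> 134
  PD: pen down
  REPEAT 4 [
    -- iteration 1/4 --
    FD 9: (-4.225,-5.947) -> (-10.477,0.528) [heading=134, draw]
    PU: pen up
    RT 144: heading 134 -> 350
    -- iteration 2/4 --
    FD 9: (-10.477,0.528) -> (-1.614,-1.035) [heading=350, move]
    PU: pen up
    RT 144: heading 350 -> 206
    -- iteration 3/4 --
    FD 9: (-1.614,-1.035) -> (-9.703,-4.981) [heading=206, move]
    PU: pen up
    RT 144: heading 206 -> 62
    -- iteration 4/4 --
    FD 9: (-9.703,-4.981) -> (-5.478,2.966) [heading=62, move]
    PU: pen up
    RT 144: heading 62 -> 278
  ]
  -- iteration 3/3 --
  LT 72: heading 278 -> 350
  PD: pen down
  REPEAT 4 [
    -- iteration 1/4 --
    FD 9: (-5.478,2.966) -> (3.385,1.403) [heading=350, draw]
    PU: pen up
    RT 144: heading 350 -> 206
    -- iteration 2/4 --
    FD 9: (3.385,1.403) -> (-4.704,-2.542) [heading=206, move]
    PU: pen up
    RT 144: heading 206 -> 62
    -- iteration 3/4 --
    FD 9: (-4.704,-2.542) -> (-0.478,5.404) [heading=62, move]
    PU: pen up
    RT 144: heading 62 -> 278
    -- iteration 4/4 --
    FD 9: (-0.478,5.404) -> (0.774,-3.508) [heading=278, move]
    PU: pen up
    RT 144: heading 278 -> 134
  ]
]
FD 1: (0.774,-3.508) -> (0.079,-2.789) [heading=134, move]
FD 1: (0.079,-2.789) -> (-0.615,-2.069) [heading=134, move]
PU: pen up
Final: pos=(-0.615,-2.069), heading=134, 4 segment(s) drawn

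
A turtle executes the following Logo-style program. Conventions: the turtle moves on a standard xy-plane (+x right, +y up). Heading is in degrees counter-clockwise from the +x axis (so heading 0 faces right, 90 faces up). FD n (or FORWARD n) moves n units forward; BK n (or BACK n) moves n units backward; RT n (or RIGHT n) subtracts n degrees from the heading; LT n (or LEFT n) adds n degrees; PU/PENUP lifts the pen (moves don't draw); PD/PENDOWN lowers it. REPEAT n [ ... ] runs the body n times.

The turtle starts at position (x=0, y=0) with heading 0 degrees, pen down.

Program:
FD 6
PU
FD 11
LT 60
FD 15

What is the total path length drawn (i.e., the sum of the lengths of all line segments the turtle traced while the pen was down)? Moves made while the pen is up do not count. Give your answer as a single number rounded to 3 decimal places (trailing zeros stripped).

Answer: 6

Derivation:
Executing turtle program step by step:
Start: pos=(0,0), heading=0, pen down
FD 6: (0,0) -> (6,0) [heading=0, draw]
PU: pen up
FD 11: (6,0) -> (17,0) [heading=0, move]
LT 60: heading 0 -> 60
FD 15: (17,0) -> (24.5,12.99) [heading=60, move]
Final: pos=(24.5,12.99), heading=60, 1 segment(s) drawn

Segment lengths:
  seg 1: (0,0) -> (6,0), length = 6
Total = 6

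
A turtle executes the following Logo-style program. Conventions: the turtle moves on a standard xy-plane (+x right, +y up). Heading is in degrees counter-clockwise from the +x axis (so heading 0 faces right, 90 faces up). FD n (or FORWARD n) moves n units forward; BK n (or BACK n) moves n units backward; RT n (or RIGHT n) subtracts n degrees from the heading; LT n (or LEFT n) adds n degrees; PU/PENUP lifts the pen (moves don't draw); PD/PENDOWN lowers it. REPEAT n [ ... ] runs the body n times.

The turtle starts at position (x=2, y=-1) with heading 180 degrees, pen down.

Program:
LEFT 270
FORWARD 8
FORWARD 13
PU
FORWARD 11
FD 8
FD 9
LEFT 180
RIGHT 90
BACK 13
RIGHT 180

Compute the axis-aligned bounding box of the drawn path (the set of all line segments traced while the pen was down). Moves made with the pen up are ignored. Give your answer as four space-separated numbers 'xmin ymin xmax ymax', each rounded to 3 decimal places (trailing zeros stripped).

Answer: 2 -1 2 20

Derivation:
Executing turtle program step by step:
Start: pos=(2,-1), heading=180, pen down
LT 270: heading 180 -> 90
FD 8: (2,-1) -> (2,7) [heading=90, draw]
FD 13: (2,7) -> (2,20) [heading=90, draw]
PU: pen up
FD 11: (2,20) -> (2,31) [heading=90, move]
FD 8: (2,31) -> (2,39) [heading=90, move]
FD 9: (2,39) -> (2,48) [heading=90, move]
LT 180: heading 90 -> 270
RT 90: heading 270 -> 180
BK 13: (2,48) -> (15,48) [heading=180, move]
RT 180: heading 180 -> 0
Final: pos=(15,48), heading=0, 2 segment(s) drawn

Segment endpoints: x in {2, 2, 2}, y in {-1, 7, 20}
xmin=2, ymin=-1, xmax=2, ymax=20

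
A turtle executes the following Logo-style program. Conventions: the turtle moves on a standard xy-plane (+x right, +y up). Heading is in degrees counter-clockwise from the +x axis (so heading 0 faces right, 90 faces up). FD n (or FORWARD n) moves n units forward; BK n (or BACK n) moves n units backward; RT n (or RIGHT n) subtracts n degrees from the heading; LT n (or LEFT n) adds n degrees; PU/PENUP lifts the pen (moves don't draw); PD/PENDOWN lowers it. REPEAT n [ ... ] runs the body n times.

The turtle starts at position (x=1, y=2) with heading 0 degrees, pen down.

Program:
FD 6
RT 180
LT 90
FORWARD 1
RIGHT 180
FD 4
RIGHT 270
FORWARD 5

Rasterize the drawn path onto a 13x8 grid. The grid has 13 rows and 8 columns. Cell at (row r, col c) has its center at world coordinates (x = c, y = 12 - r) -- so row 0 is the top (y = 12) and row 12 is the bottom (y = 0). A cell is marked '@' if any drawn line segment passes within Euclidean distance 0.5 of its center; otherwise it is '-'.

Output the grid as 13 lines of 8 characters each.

Segment 0: (1,2) -> (7,2)
Segment 1: (7,2) -> (7,1)
Segment 2: (7,1) -> (7,5)
Segment 3: (7,5) -> (2,5)

Answer: --------
--------
--------
--------
--------
--------
--------
--@@@@@@
-------@
-------@
-@@@@@@@
-------@
--------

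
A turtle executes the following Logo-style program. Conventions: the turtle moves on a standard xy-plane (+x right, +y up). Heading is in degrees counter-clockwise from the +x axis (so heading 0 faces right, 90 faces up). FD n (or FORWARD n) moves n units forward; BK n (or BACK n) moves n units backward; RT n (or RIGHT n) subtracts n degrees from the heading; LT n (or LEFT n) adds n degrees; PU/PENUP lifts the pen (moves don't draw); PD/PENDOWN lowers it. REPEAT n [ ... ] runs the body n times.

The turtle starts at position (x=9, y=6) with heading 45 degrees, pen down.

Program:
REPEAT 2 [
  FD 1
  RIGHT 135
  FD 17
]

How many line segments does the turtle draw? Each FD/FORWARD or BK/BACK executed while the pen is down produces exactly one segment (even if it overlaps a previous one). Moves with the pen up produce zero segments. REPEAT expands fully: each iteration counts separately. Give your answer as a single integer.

Answer: 4

Derivation:
Executing turtle program step by step:
Start: pos=(9,6), heading=45, pen down
REPEAT 2 [
  -- iteration 1/2 --
  FD 1: (9,6) -> (9.707,6.707) [heading=45, draw]
  RT 135: heading 45 -> 270
  FD 17: (9.707,6.707) -> (9.707,-10.293) [heading=270, draw]
  -- iteration 2/2 --
  FD 1: (9.707,-10.293) -> (9.707,-11.293) [heading=270, draw]
  RT 135: heading 270 -> 135
  FD 17: (9.707,-11.293) -> (-2.314,0.728) [heading=135, draw]
]
Final: pos=(-2.314,0.728), heading=135, 4 segment(s) drawn
Segments drawn: 4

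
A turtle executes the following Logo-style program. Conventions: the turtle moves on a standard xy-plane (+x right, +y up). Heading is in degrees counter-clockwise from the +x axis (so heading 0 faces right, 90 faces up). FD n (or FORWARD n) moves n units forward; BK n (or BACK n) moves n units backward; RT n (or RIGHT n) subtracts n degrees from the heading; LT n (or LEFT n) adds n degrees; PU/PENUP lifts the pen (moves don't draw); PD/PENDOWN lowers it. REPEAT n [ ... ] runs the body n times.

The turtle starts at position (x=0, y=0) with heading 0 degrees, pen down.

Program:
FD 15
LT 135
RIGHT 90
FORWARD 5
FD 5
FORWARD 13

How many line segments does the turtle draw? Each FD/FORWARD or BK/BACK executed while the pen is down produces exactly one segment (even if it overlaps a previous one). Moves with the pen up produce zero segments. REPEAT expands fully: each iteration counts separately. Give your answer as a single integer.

Answer: 4

Derivation:
Executing turtle program step by step:
Start: pos=(0,0), heading=0, pen down
FD 15: (0,0) -> (15,0) [heading=0, draw]
LT 135: heading 0 -> 135
RT 90: heading 135 -> 45
FD 5: (15,0) -> (18.536,3.536) [heading=45, draw]
FD 5: (18.536,3.536) -> (22.071,7.071) [heading=45, draw]
FD 13: (22.071,7.071) -> (31.263,16.263) [heading=45, draw]
Final: pos=(31.263,16.263), heading=45, 4 segment(s) drawn
Segments drawn: 4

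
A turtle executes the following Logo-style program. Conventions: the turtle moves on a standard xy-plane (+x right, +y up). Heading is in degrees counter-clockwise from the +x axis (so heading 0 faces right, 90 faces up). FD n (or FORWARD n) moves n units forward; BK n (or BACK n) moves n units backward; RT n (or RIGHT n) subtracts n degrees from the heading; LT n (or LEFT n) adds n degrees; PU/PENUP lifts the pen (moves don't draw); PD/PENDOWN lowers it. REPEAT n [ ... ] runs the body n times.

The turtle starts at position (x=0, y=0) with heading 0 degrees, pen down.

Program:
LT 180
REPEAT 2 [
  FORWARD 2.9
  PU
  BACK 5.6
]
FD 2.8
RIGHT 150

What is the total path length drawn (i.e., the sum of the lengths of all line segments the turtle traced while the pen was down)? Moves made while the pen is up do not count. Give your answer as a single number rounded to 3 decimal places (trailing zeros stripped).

Executing turtle program step by step:
Start: pos=(0,0), heading=0, pen down
LT 180: heading 0 -> 180
REPEAT 2 [
  -- iteration 1/2 --
  FD 2.9: (0,0) -> (-2.9,0) [heading=180, draw]
  PU: pen up
  BK 5.6: (-2.9,0) -> (2.7,0) [heading=180, move]
  -- iteration 2/2 --
  FD 2.9: (2.7,0) -> (-0.2,0) [heading=180, move]
  PU: pen up
  BK 5.6: (-0.2,0) -> (5.4,0) [heading=180, move]
]
FD 2.8: (5.4,0) -> (2.6,0) [heading=180, move]
RT 150: heading 180 -> 30
Final: pos=(2.6,0), heading=30, 1 segment(s) drawn

Segment lengths:
  seg 1: (0,0) -> (-2.9,0), length = 2.9
Total = 2.9

Answer: 2.9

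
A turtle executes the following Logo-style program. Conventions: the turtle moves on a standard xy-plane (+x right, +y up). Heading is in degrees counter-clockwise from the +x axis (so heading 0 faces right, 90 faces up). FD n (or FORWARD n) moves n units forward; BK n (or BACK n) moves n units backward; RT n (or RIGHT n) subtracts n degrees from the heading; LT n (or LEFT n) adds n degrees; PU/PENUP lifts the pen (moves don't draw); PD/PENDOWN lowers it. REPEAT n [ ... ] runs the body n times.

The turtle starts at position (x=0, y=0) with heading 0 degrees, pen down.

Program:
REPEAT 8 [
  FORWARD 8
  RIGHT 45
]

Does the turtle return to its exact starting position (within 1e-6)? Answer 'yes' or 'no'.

Executing turtle program step by step:
Start: pos=(0,0), heading=0, pen down
REPEAT 8 [
  -- iteration 1/8 --
  FD 8: (0,0) -> (8,0) [heading=0, draw]
  RT 45: heading 0 -> 315
  -- iteration 2/8 --
  FD 8: (8,0) -> (13.657,-5.657) [heading=315, draw]
  RT 45: heading 315 -> 270
  -- iteration 3/8 --
  FD 8: (13.657,-5.657) -> (13.657,-13.657) [heading=270, draw]
  RT 45: heading 270 -> 225
  -- iteration 4/8 --
  FD 8: (13.657,-13.657) -> (8,-19.314) [heading=225, draw]
  RT 45: heading 225 -> 180
  -- iteration 5/8 --
  FD 8: (8,-19.314) -> (0,-19.314) [heading=180, draw]
  RT 45: heading 180 -> 135
  -- iteration 6/8 --
  FD 8: (0,-19.314) -> (-5.657,-13.657) [heading=135, draw]
  RT 45: heading 135 -> 90
  -- iteration 7/8 --
  FD 8: (-5.657,-13.657) -> (-5.657,-5.657) [heading=90, draw]
  RT 45: heading 90 -> 45
  -- iteration 8/8 --
  FD 8: (-5.657,-5.657) -> (0,0) [heading=45, draw]
  RT 45: heading 45 -> 0
]
Final: pos=(0,0), heading=0, 8 segment(s) drawn

Start position: (0, 0)
Final position: (0, 0)
Distance = 0; < 1e-6 -> CLOSED

Answer: yes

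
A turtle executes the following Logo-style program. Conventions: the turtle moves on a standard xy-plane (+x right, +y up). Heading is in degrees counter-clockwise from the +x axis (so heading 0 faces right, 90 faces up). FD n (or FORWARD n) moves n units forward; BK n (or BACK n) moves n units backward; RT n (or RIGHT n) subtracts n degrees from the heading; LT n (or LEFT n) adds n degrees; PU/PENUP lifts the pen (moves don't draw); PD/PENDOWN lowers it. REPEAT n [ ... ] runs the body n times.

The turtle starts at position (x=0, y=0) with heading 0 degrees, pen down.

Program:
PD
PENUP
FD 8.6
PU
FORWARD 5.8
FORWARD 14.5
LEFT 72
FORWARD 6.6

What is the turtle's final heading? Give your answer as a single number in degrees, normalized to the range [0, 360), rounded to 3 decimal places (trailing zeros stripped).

Executing turtle program step by step:
Start: pos=(0,0), heading=0, pen down
PD: pen down
PU: pen up
FD 8.6: (0,0) -> (8.6,0) [heading=0, move]
PU: pen up
FD 5.8: (8.6,0) -> (14.4,0) [heading=0, move]
FD 14.5: (14.4,0) -> (28.9,0) [heading=0, move]
LT 72: heading 0 -> 72
FD 6.6: (28.9,0) -> (30.94,6.277) [heading=72, move]
Final: pos=(30.94,6.277), heading=72, 0 segment(s) drawn

Answer: 72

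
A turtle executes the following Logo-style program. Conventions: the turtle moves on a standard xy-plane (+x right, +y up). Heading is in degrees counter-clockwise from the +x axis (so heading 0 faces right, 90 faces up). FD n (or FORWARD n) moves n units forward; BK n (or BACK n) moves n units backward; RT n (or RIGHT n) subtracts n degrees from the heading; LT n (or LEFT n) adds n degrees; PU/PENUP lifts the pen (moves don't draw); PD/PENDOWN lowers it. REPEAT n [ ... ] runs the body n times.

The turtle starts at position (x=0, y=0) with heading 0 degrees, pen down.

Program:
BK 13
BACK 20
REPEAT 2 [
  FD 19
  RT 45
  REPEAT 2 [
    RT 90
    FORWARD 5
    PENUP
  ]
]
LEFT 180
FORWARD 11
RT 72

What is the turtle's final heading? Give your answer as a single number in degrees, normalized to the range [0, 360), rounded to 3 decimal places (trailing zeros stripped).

Executing turtle program step by step:
Start: pos=(0,0), heading=0, pen down
BK 13: (0,0) -> (-13,0) [heading=0, draw]
BK 20: (-13,0) -> (-33,0) [heading=0, draw]
REPEAT 2 [
  -- iteration 1/2 --
  FD 19: (-33,0) -> (-14,0) [heading=0, draw]
  RT 45: heading 0 -> 315
  REPEAT 2 [
    -- iteration 1/2 --
    RT 90: heading 315 -> 225
    FD 5: (-14,0) -> (-17.536,-3.536) [heading=225, draw]
    PU: pen up
    -- iteration 2/2 --
    RT 90: heading 225 -> 135
    FD 5: (-17.536,-3.536) -> (-21.071,0) [heading=135, move]
    PU: pen up
  ]
  -- iteration 2/2 --
  FD 19: (-21.071,0) -> (-34.506,13.435) [heading=135, move]
  RT 45: heading 135 -> 90
  REPEAT 2 [
    -- iteration 1/2 --
    RT 90: heading 90 -> 0
    FD 5: (-34.506,13.435) -> (-29.506,13.435) [heading=0, move]
    PU: pen up
    -- iteration 2/2 --
    RT 90: heading 0 -> 270
    FD 5: (-29.506,13.435) -> (-29.506,8.435) [heading=270, move]
    PU: pen up
  ]
]
LT 180: heading 270 -> 90
FD 11: (-29.506,8.435) -> (-29.506,19.435) [heading=90, move]
RT 72: heading 90 -> 18
Final: pos=(-29.506,19.435), heading=18, 4 segment(s) drawn

Answer: 18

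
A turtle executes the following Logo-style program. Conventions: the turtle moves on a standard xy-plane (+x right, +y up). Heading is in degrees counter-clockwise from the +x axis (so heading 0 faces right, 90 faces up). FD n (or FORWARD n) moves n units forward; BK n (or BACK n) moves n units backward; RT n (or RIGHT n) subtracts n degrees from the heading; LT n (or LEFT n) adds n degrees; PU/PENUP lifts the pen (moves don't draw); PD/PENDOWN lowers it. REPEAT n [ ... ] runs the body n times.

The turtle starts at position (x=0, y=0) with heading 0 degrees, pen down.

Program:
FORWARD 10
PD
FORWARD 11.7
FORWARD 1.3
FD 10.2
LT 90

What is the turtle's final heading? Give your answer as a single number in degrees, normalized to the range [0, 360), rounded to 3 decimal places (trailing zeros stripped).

Answer: 90

Derivation:
Executing turtle program step by step:
Start: pos=(0,0), heading=0, pen down
FD 10: (0,0) -> (10,0) [heading=0, draw]
PD: pen down
FD 11.7: (10,0) -> (21.7,0) [heading=0, draw]
FD 1.3: (21.7,0) -> (23,0) [heading=0, draw]
FD 10.2: (23,0) -> (33.2,0) [heading=0, draw]
LT 90: heading 0 -> 90
Final: pos=(33.2,0), heading=90, 4 segment(s) drawn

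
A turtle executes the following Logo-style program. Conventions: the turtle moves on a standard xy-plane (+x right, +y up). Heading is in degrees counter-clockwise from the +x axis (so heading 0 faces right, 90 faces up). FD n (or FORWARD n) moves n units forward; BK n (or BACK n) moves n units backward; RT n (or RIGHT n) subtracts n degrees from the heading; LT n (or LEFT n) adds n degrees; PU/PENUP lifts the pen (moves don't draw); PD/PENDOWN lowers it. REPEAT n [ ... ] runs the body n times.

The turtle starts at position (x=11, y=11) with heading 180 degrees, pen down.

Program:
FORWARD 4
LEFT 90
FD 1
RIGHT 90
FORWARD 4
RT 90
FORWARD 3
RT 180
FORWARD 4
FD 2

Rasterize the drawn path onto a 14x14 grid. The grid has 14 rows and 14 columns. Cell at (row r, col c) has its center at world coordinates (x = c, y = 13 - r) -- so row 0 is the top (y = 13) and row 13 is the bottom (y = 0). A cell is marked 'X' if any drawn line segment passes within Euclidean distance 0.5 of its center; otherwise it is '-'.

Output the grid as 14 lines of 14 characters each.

Answer: ---X----------
---X----------
---X---XXXXX--
---XXXXX------
---X----------
---X----------
---X----------
--------------
--------------
--------------
--------------
--------------
--------------
--------------

Derivation:
Segment 0: (11,11) -> (7,11)
Segment 1: (7,11) -> (7,10)
Segment 2: (7,10) -> (3,10)
Segment 3: (3,10) -> (3,13)
Segment 4: (3,13) -> (3,9)
Segment 5: (3,9) -> (3,7)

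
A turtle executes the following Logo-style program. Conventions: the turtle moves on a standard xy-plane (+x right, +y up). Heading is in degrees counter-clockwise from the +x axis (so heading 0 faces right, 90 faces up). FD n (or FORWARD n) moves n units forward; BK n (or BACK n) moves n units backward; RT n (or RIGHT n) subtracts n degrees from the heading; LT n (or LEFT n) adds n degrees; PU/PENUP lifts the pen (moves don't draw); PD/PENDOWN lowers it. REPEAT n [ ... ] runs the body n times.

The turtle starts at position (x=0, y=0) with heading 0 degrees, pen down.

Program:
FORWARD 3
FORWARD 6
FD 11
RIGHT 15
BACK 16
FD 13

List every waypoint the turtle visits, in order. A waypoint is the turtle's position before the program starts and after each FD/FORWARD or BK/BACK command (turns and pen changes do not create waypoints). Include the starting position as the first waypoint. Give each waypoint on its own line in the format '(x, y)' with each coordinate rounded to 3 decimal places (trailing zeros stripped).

Answer: (0, 0)
(3, 0)
(9, 0)
(20, 0)
(4.545, 4.141)
(17.102, 0.776)

Derivation:
Executing turtle program step by step:
Start: pos=(0,0), heading=0, pen down
FD 3: (0,0) -> (3,0) [heading=0, draw]
FD 6: (3,0) -> (9,0) [heading=0, draw]
FD 11: (9,0) -> (20,0) [heading=0, draw]
RT 15: heading 0 -> 345
BK 16: (20,0) -> (4.545,4.141) [heading=345, draw]
FD 13: (4.545,4.141) -> (17.102,0.776) [heading=345, draw]
Final: pos=(17.102,0.776), heading=345, 5 segment(s) drawn
Waypoints (6 total):
(0, 0)
(3, 0)
(9, 0)
(20, 0)
(4.545, 4.141)
(17.102, 0.776)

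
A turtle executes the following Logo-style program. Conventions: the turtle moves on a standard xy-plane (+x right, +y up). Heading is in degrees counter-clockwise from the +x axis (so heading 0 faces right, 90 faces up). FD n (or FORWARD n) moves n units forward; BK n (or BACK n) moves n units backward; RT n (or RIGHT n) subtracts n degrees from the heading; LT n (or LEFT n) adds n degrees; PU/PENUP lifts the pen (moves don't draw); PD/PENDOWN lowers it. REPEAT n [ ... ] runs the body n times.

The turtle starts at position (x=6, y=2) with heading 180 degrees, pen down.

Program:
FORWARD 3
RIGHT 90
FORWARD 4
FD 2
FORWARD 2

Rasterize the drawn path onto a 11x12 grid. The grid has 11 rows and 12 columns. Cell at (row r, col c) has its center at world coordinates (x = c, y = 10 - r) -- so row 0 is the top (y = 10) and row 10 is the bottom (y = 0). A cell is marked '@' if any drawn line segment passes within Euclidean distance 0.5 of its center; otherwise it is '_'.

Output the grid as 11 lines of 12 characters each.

Answer: ___@________
___@________
___@________
___@________
___@________
___@________
___@________
___@________
___@@@@_____
____________
____________

Derivation:
Segment 0: (6,2) -> (3,2)
Segment 1: (3,2) -> (3,6)
Segment 2: (3,6) -> (3,8)
Segment 3: (3,8) -> (3,10)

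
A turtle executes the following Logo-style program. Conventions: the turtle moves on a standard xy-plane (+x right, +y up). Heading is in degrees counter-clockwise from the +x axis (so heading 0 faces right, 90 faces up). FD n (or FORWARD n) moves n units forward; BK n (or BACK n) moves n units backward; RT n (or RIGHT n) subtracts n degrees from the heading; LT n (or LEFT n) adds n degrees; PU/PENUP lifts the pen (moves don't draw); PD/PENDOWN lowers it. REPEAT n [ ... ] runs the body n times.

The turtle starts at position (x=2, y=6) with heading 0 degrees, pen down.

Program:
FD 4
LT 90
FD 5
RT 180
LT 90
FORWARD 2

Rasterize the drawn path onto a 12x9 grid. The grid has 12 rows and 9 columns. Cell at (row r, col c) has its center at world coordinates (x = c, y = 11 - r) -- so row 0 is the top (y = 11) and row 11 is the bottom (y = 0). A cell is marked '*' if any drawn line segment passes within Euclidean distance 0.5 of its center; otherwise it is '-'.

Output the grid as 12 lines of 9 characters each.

Answer: ------***
------*--
------*--
------*--
------*--
--*****--
---------
---------
---------
---------
---------
---------

Derivation:
Segment 0: (2,6) -> (6,6)
Segment 1: (6,6) -> (6,11)
Segment 2: (6,11) -> (8,11)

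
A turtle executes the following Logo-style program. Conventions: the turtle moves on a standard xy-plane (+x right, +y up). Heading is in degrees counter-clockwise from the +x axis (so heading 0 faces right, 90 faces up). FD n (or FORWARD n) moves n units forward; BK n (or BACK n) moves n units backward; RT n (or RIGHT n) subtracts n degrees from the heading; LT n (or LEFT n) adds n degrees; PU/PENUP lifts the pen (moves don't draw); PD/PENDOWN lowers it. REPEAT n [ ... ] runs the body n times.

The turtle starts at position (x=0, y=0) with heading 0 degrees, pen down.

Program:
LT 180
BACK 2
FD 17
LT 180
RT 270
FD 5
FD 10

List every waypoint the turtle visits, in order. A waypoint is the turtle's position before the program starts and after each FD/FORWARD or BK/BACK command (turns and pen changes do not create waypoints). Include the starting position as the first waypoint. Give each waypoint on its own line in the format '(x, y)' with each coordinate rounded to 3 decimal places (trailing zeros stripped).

Executing turtle program step by step:
Start: pos=(0,0), heading=0, pen down
LT 180: heading 0 -> 180
BK 2: (0,0) -> (2,0) [heading=180, draw]
FD 17: (2,0) -> (-15,0) [heading=180, draw]
LT 180: heading 180 -> 0
RT 270: heading 0 -> 90
FD 5: (-15,0) -> (-15,5) [heading=90, draw]
FD 10: (-15,5) -> (-15,15) [heading=90, draw]
Final: pos=(-15,15), heading=90, 4 segment(s) drawn
Waypoints (5 total):
(0, 0)
(2, 0)
(-15, 0)
(-15, 5)
(-15, 15)

Answer: (0, 0)
(2, 0)
(-15, 0)
(-15, 5)
(-15, 15)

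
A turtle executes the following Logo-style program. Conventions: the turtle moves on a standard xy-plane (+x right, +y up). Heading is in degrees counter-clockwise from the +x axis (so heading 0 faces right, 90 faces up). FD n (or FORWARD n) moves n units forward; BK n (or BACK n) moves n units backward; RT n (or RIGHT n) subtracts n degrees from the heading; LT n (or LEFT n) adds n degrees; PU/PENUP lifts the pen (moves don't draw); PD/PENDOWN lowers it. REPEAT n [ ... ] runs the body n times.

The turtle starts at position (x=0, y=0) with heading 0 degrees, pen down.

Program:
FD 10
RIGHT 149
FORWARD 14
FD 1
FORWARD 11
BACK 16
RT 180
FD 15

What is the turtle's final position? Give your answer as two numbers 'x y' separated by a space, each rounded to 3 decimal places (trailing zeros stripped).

Executing turtle program step by step:
Start: pos=(0,0), heading=0, pen down
FD 10: (0,0) -> (10,0) [heading=0, draw]
RT 149: heading 0 -> 211
FD 14: (10,0) -> (-2,-7.211) [heading=211, draw]
FD 1: (-2,-7.211) -> (-2.858,-7.726) [heading=211, draw]
FD 11: (-2.858,-7.726) -> (-12.286,-13.391) [heading=211, draw]
BK 16: (-12.286,-13.391) -> (1.428,-5.15) [heading=211, draw]
RT 180: heading 211 -> 31
FD 15: (1.428,-5.15) -> (14.286,2.575) [heading=31, draw]
Final: pos=(14.286,2.575), heading=31, 6 segment(s) drawn

Answer: 14.286 2.575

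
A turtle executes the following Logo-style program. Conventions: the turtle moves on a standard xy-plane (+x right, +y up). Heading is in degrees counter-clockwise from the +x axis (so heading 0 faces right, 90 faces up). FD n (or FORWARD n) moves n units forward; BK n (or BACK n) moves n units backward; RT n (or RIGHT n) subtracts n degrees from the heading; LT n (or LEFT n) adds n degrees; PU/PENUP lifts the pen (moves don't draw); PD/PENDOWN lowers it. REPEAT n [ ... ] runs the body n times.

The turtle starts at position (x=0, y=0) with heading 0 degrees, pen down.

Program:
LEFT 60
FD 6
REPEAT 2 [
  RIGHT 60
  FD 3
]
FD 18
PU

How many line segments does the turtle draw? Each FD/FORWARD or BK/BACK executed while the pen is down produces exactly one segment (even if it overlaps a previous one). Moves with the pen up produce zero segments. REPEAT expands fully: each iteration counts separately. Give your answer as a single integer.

Answer: 4

Derivation:
Executing turtle program step by step:
Start: pos=(0,0), heading=0, pen down
LT 60: heading 0 -> 60
FD 6: (0,0) -> (3,5.196) [heading=60, draw]
REPEAT 2 [
  -- iteration 1/2 --
  RT 60: heading 60 -> 0
  FD 3: (3,5.196) -> (6,5.196) [heading=0, draw]
  -- iteration 2/2 --
  RT 60: heading 0 -> 300
  FD 3: (6,5.196) -> (7.5,2.598) [heading=300, draw]
]
FD 18: (7.5,2.598) -> (16.5,-12.99) [heading=300, draw]
PU: pen up
Final: pos=(16.5,-12.99), heading=300, 4 segment(s) drawn
Segments drawn: 4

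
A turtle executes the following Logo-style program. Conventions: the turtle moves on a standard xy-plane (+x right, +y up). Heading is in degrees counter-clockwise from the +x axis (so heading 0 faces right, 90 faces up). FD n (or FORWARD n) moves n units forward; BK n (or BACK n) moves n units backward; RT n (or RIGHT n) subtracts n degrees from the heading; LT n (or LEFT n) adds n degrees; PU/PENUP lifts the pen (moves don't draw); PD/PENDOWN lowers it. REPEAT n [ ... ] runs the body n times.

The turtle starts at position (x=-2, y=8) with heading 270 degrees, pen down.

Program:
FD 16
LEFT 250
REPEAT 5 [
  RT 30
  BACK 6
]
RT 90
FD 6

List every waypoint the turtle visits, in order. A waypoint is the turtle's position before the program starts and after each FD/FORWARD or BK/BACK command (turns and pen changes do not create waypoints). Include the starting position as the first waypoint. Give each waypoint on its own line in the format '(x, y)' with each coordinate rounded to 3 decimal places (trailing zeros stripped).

Executing turtle program step by step:
Start: pos=(-2,8), heading=270, pen down
FD 16: (-2,8) -> (-2,-8) [heading=270, draw]
LT 250: heading 270 -> 160
REPEAT 5 [
  -- iteration 1/5 --
  RT 30: heading 160 -> 130
  BK 6: (-2,-8) -> (1.857,-12.596) [heading=130, draw]
  -- iteration 2/5 --
  RT 30: heading 130 -> 100
  BK 6: (1.857,-12.596) -> (2.899,-18.505) [heading=100, draw]
  -- iteration 3/5 --
  RT 30: heading 100 -> 70
  BK 6: (2.899,-18.505) -> (0.846,-24.143) [heading=70, draw]
  -- iteration 4/5 --
  RT 30: heading 70 -> 40
  BK 6: (0.846,-24.143) -> (-3.75,-28) [heading=40, draw]
  -- iteration 5/5 --
  RT 30: heading 40 -> 10
  BK 6: (-3.75,-28) -> (-9.659,-29.042) [heading=10, draw]
]
RT 90: heading 10 -> 280
FD 6: (-9.659,-29.042) -> (-8.617,-34.951) [heading=280, draw]
Final: pos=(-8.617,-34.951), heading=280, 7 segment(s) drawn
Waypoints (8 total):
(-2, 8)
(-2, -8)
(1.857, -12.596)
(2.899, -18.505)
(0.846, -24.143)
(-3.75, -28)
(-9.659, -29.042)
(-8.617, -34.951)

Answer: (-2, 8)
(-2, -8)
(1.857, -12.596)
(2.899, -18.505)
(0.846, -24.143)
(-3.75, -28)
(-9.659, -29.042)
(-8.617, -34.951)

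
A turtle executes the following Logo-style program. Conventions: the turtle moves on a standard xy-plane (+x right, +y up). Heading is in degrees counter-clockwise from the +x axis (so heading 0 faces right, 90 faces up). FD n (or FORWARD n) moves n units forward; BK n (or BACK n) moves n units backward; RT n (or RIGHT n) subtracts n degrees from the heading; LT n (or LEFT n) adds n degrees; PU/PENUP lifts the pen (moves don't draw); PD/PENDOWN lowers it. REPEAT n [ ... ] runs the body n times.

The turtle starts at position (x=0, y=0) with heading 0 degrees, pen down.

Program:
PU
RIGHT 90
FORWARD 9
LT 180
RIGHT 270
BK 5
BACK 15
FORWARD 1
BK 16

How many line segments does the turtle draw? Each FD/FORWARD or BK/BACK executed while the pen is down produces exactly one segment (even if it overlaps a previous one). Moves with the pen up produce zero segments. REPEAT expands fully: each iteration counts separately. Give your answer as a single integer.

Answer: 0

Derivation:
Executing turtle program step by step:
Start: pos=(0,0), heading=0, pen down
PU: pen up
RT 90: heading 0 -> 270
FD 9: (0,0) -> (0,-9) [heading=270, move]
LT 180: heading 270 -> 90
RT 270: heading 90 -> 180
BK 5: (0,-9) -> (5,-9) [heading=180, move]
BK 15: (5,-9) -> (20,-9) [heading=180, move]
FD 1: (20,-9) -> (19,-9) [heading=180, move]
BK 16: (19,-9) -> (35,-9) [heading=180, move]
Final: pos=(35,-9), heading=180, 0 segment(s) drawn
Segments drawn: 0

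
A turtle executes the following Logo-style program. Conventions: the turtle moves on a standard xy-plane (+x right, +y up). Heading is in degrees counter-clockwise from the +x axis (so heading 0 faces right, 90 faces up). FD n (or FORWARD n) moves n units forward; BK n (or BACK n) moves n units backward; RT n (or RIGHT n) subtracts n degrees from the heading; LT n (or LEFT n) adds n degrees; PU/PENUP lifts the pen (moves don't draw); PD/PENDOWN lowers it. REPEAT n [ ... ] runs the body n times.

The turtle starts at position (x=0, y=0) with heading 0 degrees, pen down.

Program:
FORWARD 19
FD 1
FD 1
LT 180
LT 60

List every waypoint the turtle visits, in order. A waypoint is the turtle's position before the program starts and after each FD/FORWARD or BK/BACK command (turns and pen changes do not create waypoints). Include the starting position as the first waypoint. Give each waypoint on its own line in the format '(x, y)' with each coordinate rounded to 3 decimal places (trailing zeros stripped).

Answer: (0, 0)
(19, 0)
(20, 0)
(21, 0)

Derivation:
Executing turtle program step by step:
Start: pos=(0,0), heading=0, pen down
FD 19: (0,0) -> (19,0) [heading=0, draw]
FD 1: (19,0) -> (20,0) [heading=0, draw]
FD 1: (20,0) -> (21,0) [heading=0, draw]
LT 180: heading 0 -> 180
LT 60: heading 180 -> 240
Final: pos=(21,0), heading=240, 3 segment(s) drawn
Waypoints (4 total):
(0, 0)
(19, 0)
(20, 0)
(21, 0)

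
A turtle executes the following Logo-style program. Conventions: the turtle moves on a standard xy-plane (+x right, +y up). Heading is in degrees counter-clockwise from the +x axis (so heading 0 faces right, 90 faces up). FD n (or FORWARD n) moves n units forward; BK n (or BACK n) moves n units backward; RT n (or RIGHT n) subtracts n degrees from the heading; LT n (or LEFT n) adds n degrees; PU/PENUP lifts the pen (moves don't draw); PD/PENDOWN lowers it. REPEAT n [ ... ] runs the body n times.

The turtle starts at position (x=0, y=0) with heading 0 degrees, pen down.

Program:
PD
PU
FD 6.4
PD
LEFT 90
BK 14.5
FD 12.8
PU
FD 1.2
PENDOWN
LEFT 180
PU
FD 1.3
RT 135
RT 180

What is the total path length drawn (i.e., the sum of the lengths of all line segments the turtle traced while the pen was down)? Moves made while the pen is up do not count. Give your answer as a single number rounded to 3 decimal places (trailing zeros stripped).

Executing turtle program step by step:
Start: pos=(0,0), heading=0, pen down
PD: pen down
PU: pen up
FD 6.4: (0,0) -> (6.4,0) [heading=0, move]
PD: pen down
LT 90: heading 0 -> 90
BK 14.5: (6.4,0) -> (6.4,-14.5) [heading=90, draw]
FD 12.8: (6.4,-14.5) -> (6.4,-1.7) [heading=90, draw]
PU: pen up
FD 1.2: (6.4,-1.7) -> (6.4,-0.5) [heading=90, move]
PD: pen down
LT 180: heading 90 -> 270
PU: pen up
FD 1.3: (6.4,-0.5) -> (6.4,-1.8) [heading=270, move]
RT 135: heading 270 -> 135
RT 180: heading 135 -> 315
Final: pos=(6.4,-1.8), heading=315, 2 segment(s) drawn

Segment lengths:
  seg 1: (6.4,0) -> (6.4,-14.5), length = 14.5
  seg 2: (6.4,-14.5) -> (6.4,-1.7), length = 12.8
Total = 27.3

Answer: 27.3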